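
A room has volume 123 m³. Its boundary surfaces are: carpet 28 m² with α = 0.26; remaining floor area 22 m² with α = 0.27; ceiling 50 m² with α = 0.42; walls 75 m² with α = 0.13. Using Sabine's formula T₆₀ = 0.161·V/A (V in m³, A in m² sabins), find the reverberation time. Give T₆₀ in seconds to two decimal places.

0.45 s

Total absorption A = 28·0.26 + 22·0.27 + 50·0.42 + 75·0.13 = 43.97 m² sabins.
T₆₀ = 0.161·V/A = 0.161·123/43.97 = 0.450 s.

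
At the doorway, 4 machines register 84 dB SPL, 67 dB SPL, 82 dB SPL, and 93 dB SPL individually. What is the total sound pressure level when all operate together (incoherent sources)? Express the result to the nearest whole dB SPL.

94 dB SPL

For uncorrelated sources the intensities add, so convert each level to linear form, sum, and take 10·log₁₀ of the total.
Σ 10^(L/10) = 10^(84/10) + 10^(67/10) + 10^(82/10) + 10^(93/10) = 2.410e+09.
L_total = 10·log₁₀(2.410e+09) = 93.82 dB SPL.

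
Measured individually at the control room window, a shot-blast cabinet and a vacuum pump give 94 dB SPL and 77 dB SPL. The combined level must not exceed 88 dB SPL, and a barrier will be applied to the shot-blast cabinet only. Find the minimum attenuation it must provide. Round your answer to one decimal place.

6.4 dB

Fixed contribution from the other source: Σ 10^(L/10) = 10^(77/10) = 5.012e+07 (77.00 dB SPL).
The limit corresponds to 10^(88/10) = 6.310e+08; subtracting the fixed part leaves 5.808e+08 for the shot-blast cabinet, i.e. 87.64 dB SPL.
So the shot-blast cabinet must be reduced from 94 to 87.64 dB SPL: IL = 6.36 dB.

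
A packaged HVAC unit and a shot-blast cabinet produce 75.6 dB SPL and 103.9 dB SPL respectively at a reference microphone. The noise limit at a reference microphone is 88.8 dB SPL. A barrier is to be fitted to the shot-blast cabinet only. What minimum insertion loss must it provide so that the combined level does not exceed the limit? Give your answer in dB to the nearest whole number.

Everything except the shot-blast cabinet sums to 10^(75.6/10) = 3.631e+07 in linear terms, 75.60 dB SPL.
The limit corresponds to 10^(88.8/10) = 7.586e+08; subtracting the fixed part leaves 7.223e+08 for the shot-blast cabinet, i.e. 88.59 dB SPL.
Required insertion loss = 103.9 − 88.59 = 15.31 dB.

15 dB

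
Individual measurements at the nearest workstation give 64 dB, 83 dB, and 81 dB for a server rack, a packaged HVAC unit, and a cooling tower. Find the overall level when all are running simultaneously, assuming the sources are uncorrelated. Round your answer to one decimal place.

Incoherent sources combine by intensity addition: L_total = 10·log₁₀(Σ 10^(L_i/10)).
Σ 10^(L/10) = 10^(64/10) + 10^(83/10) + 10^(81/10) = 3.279e+08.
L_total = 10·log₁₀(3.279e+08) = 85.16 dB.

85.2 dB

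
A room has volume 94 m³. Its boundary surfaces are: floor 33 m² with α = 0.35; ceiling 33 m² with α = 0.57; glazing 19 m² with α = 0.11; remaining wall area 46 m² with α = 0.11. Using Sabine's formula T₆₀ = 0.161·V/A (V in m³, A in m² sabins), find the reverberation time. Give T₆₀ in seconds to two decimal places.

0.40 s

A = Σ Sᵢαᵢ = 33·0.35 + 33·0.57 + 19·0.11 + 46·0.11 = 37.51 m².
T₆₀ = 0.161·V/A = 0.161·94/37.51 = 0.403 s.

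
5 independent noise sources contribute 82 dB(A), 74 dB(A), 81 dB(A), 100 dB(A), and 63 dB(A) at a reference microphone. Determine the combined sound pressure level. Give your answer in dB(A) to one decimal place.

For uncorrelated sources the intensities add, so convert each level to linear form, sum, and take 10·log₁₀ of the total.
Σ 10^(L/10) = 10^(82/10) + 10^(74/10) + 10^(81/10) + 10^(100/10) + 10^(63/10) = 1.031e+10.
L_total = 10·log₁₀(1.031e+10) = 100.13 dB(A).

100.1 dB(A)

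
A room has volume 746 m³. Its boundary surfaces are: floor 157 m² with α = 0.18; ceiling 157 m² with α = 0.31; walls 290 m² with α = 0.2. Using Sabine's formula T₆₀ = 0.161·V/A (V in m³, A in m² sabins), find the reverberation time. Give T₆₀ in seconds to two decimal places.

0.89 s

Total absorption A = 157·0.18 + 157·0.31 + 290·0.2 = 134.93 m² sabins.
T₆₀ = 0.161 × 746 / 134.93 = 0.890 s.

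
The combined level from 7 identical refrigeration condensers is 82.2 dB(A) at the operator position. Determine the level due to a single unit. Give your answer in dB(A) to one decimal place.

73.7 dB(A)

For N identical incoherent sources L_total = L₁ + 10·log₁₀ N, so L₁ = 82.2 − 10·log₁₀(7) = 82.2 − 8.451.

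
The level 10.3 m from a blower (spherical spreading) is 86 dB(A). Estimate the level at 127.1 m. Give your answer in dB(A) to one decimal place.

Spherical spreading from a point source gives a 20·log₁₀(r₂/r₁) drop.
L₂ = 86 − 20·log₁₀(127.1/10.3) = 86 − 21.826 = 64.17 dB(A).

64.2 dB(A)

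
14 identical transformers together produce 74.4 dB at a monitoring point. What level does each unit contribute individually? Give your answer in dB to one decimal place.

62.9 dB

For N identical incoherent sources L_total = L₁ + 10·log₁₀ N, so L₁ = 74.4 − 10·log₁₀(14) = 74.4 − 11.461.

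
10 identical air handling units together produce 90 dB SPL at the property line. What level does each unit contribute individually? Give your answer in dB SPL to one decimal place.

80.0 dB SPL

Dividing the total intensity by 10 lowers the level by 10·log₁₀ 10 = 10.000 dB: L₁ = 90 − 10.000.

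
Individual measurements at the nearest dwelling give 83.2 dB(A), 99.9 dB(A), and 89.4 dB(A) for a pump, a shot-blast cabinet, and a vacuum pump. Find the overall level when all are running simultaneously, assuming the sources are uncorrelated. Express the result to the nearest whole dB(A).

For uncorrelated sources the intensities add, so convert each level to linear form, sum, and take 10·log₁₀ of the total.
Σ 10^(L/10) = 10^(83.2/10) + 10^(99.9/10) + 10^(89.4/10) = 1.085e+10.
L_total = 10·log₁₀(1.085e+10) = 100.36 dB(A).

100 dB(A)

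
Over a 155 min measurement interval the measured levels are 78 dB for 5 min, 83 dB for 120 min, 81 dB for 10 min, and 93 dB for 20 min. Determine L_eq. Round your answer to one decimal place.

Weight each interval's intensity by its duration and average over T = 155 min:
Σ tᵢ·10^(Lᵢ/10) = 5·10^(78/10) + 120·10^(83/10) + 10·10^(81/10) + 20·10^(93/10) = 6.542e+10.
L_eq = 10·log₁₀(6.542e+10/155) = 86.25 dB.

86.3 dB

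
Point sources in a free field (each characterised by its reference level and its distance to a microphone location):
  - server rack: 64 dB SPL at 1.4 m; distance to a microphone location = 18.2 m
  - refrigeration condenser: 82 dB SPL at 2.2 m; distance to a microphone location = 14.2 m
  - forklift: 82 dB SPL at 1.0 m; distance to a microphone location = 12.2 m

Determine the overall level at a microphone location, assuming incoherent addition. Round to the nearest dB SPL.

67 dB SPL

Propagate each source to the receiver with L = L_ref − 20·log₁₀(r/r_ref), then add intensities.
server rack: 64 − 20·log₁₀(18.2/1.4) = 64 − 22.28 = 41.72 dB SPL.
refrigeration condenser: 82 − 20·log₁₀(14.2/2.2) = 82 − 16.20 = 65.80 dB SPL.
forklift: 82 − 20·log₁₀(12.2/1.0) = 82 − 21.73 = 60.27 dB SPL.
Σ 10^(L/10) = 4.884e+06 → L_total = 10·log₁₀(4.884e+06) = 66.89 dB SPL.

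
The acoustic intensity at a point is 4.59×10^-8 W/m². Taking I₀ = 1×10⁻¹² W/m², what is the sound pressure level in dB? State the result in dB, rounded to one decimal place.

46.6 dB

L = 10·log₁₀(I/I₀) = 10·log₁₀(4.59×10^-8/10⁻¹²) = 10·log₁₀(4.59×10^4).
L = 10·(0.6618 + 4) = 46.62 dB.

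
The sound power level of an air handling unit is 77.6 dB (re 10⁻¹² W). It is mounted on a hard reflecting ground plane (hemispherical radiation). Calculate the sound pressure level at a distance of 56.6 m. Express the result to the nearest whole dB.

The power spreads over a hemisphere of area 2π·r², so L_p = L_w − 10·log₁₀(2π·r²).
2π·r² = 2.013e+04 m², 10·log₁₀ of that is 43.038 dB.
L_p = 77.6 − 43.038 = 34.56 dB.

35 dB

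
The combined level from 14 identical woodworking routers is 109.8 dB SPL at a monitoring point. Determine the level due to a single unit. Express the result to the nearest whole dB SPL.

14 equal contributions raise the level by 10·log₁₀ 14 = 11.461 dB, so each unit alone gives 109.8 − 11.461.

98 dB SPL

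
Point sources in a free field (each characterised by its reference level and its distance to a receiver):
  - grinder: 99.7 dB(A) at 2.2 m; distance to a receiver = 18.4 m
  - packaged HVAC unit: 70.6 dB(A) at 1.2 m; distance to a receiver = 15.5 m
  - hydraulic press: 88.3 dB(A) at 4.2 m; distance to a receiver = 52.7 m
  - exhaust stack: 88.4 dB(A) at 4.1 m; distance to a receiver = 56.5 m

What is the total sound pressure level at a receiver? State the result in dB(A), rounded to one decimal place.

First find each source's level at the receiver (point-source: −20·log₁₀(r/r_ref)), then combine on an intensity basis.
grinder: 99.7 − 20·log₁₀(18.4/2.2) = 99.7 − 18.45 = 81.25 dB(A).
packaged HVAC unit: 70.6 − 20·log₁₀(15.5/1.2) = 70.6 − 22.22 = 48.38 dB(A).
hydraulic press: 88.3 − 20·log₁₀(52.7/4.2) = 88.3 − 21.97 = 66.33 dB(A).
exhaust stack: 88.4 − 20·log₁₀(56.5/4.1) = 88.4 − 22.79 = 65.61 dB(A).
Σ 10^(L/10) = 1.414e+08 → L_total = 10·log₁₀(1.414e+08) = 81.51 dB(A).

81.5 dB(A)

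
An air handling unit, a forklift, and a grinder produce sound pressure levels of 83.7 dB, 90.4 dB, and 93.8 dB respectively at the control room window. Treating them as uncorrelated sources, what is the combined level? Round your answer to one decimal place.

95.7 dB

Incoherent sources combine by intensity addition: L_total = 10·log₁₀(Σ 10^(L_i/10)).
Σ 10^(L/10) = 10^(83.7/10) + 10^(90.4/10) + 10^(93.8/10) = 3.730e+09.
L_total = 10·log₁₀(3.730e+09) = 95.72 dB.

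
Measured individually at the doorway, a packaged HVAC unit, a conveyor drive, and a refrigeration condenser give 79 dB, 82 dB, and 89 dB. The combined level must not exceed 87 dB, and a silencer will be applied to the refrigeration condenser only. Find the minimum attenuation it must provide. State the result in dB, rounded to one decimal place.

Fixed contribution from the other sources: Σ 10^(L/10) = 10^(79/10) + 10^(82/10) = 2.379e+08 (83.76 dB).
The limit corresponds to 10^(87/10) = 5.012e+08; subtracting the fixed part leaves 2.633e+08 for the refrigeration condenser, i.e. 84.20 dB.
So the refrigeration condenser must be reduced from 89 to 84.20 dB: IL = 4.80 dB.

4.8 dB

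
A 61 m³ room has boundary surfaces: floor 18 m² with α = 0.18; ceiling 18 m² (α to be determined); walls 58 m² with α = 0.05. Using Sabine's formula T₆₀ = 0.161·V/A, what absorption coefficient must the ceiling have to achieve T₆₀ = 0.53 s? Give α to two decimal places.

0.69

From T₆₀ = 0.161·V/A, the target T₆₀ = 0.53 s needs A = 0.161·61/0.53 = 18.53 m².
Absorption from the other surfaces = 18·0.18 + 58·0.05 = 6.14 m², so the ceiling must supply 12.39 m² over 18 m².
α = 12.39/18 = 0.688.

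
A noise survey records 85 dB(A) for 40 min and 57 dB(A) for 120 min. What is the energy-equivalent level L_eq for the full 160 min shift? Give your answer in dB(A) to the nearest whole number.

79 dB(A)

Weight each interval's intensity by its duration and average over T = 160 min:
Σ tᵢ·10^(Lᵢ/10) = 40·10^(85/10) + 120·10^(57/10) = 1.271e+10.
L_eq = 10·log₁₀(1.271e+10/160) = 79.00 dB(A).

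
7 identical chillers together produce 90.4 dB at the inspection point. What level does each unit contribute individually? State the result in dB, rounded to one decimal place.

Dividing the total intensity by 7 lowers the level by 10·log₁₀ 7 = 8.451 dB: L₁ = 90.4 − 8.451.

81.9 dB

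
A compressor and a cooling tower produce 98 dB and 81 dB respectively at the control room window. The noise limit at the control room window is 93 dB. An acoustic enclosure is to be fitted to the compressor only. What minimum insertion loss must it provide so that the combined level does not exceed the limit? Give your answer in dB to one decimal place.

5.3 dB

Everything except the compressor sums to 10^(81/10) = 1.259e+08 in linear terms, 81.00 dB.
The limit corresponds to 10^(93/10) = 1.995e+09; subtracting the fixed part leaves 1.869e+09 for the compressor, i.e. 92.72 dB.
So the compressor must be reduced from 98 to 92.72 dB: IL = 5.28 dB.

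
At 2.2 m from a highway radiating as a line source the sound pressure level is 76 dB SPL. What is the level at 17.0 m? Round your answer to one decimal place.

67.1 dB SPL

Line-source attenuation: ΔL = 10·log₁₀(r₂/r₁) = 10·log₁₀(17.0/2.2) = 8.880 dB.
L₂ = 76 − 10·log₁₀(17.0/2.2) = 76 − 8.880 = 67.12 dB SPL.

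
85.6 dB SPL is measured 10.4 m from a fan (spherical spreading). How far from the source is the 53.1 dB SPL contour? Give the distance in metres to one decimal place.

438.6 m

For a point source L₁ − L₂ = 20·log₁₀(r₂/r₁), so r₂ = r₁·10^((L₁−L₂)/20).
r₂ = 10.4·10^((85.6−53.1)/20) = 10.4·10^(32.5/20) = 438.56 m.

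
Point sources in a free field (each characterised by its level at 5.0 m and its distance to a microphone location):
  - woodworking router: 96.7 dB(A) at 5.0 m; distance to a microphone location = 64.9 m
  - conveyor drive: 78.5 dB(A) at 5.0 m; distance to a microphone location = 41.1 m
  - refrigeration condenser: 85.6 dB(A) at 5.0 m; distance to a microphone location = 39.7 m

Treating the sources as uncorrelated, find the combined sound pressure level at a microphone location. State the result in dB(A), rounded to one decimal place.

75.4 dB(A)

Apply inverse-square spreading to bring every level to the receiver, then sum 10^(L/10).
woodworking router: 96.7 − 20·log₁₀(64.9/5.0) = 96.7 − 22.27 = 74.43 dB(A).
conveyor drive: 78.5 − 20·log₁₀(41.1/5.0) = 78.5 − 18.30 = 60.20 dB(A).
refrigeration condenser: 85.6 − 20·log₁₀(39.7/5.0) = 85.6 − 18.00 = 67.60 dB(A).
Σ 10^(L/10) = 3.457e+07 → L_total = 10·log₁₀(3.457e+07) = 75.39 dB(A).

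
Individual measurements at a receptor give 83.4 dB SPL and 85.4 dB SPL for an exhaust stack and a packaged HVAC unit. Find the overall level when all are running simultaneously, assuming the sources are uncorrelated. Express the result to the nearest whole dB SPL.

For uncorrelated sources the intensities add, so convert each level to linear form, sum, and take 10·log₁₀ of the total.
Σ 10^(L/10) = 10^(83.4/10) + 10^(85.4/10) = 5.655e+08.
L_total = 10·log₁₀(5.655e+08) = 87.52 dB SPL.

88 dB SPL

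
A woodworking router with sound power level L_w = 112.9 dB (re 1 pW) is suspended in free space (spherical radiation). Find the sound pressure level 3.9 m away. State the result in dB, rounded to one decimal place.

Free-field spherical radiation: L_p = L_w − 10·log₁₀(4π·r²), r = 3.9 m.
4π·r² = 191.1 m², 10·log₁₀ of that is 22.813 dB.
L_p = 112.9 − 22.813 = 90.09 dB.

90.1 dB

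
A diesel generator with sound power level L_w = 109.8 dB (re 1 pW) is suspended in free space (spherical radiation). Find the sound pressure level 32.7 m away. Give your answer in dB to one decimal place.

68.5 dB

The power spreads over a sphere of area 4π·r², so L_p = L_w − 10·log₁₀(4π·r²).
4π·r² = 1.344e+04 m², 10·log₁₀ of that is 41.283 dB.
L_p = 109.8 − 41.283 = 68.52 dB.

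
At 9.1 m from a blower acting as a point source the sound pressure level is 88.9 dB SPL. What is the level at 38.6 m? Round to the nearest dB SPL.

For a point source, L₂ = L₁ − 20·log₁₀(r₂/r₁).
L₂ = 88.9 − 20·log₁₀(38.6/9.1) = 88.9 − 12.551 = 76.35 dB SPL.

76 dB SPL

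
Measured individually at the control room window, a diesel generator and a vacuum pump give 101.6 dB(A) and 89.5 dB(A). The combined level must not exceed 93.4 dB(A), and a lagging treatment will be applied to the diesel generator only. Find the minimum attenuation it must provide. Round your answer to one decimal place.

10.5 dB

The untreated sources together contribute 10^(89.5/10) = 8.913e+08, i.e. 89.50 dB(A).
The limit corresponds to 10^(93.4/10) = 2.188e+09; subtracting the fixed part leaves 1.297e+09 for the diesel generator, i.e. 91.13 dB(A).
Required insertion loss = 101.6 − 91.13 = 10.47 dB.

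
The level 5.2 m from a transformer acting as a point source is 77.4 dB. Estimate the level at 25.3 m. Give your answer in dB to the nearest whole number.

64 dB

Spherical spreading from a point source gives a 20·log₁₀(r₂/r₁) drop.
L₂ = 77.4 − 20·log₁₀(25.3/5.2) = 77.4 − 13.742 = 63.66 dB.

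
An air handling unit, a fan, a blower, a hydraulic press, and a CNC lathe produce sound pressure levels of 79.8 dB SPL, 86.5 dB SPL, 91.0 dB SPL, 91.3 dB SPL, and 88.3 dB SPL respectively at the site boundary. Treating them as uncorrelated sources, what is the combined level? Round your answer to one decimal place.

95.8 dB SPL

Incoherent sources combine by intensity addition: L_total = 10·log₁₀(Σ 10^(L_i/10)).
Σ 10^(L/10) = 10^(79.8/10) + 10^(86.5/10) + 10^(91.0/10) + 10^(91.3/10) + 10^(88.3/10) = 3.826e+09.
L_total = 10·log₁₀(3.826e+09) = 95.83 dB SPL.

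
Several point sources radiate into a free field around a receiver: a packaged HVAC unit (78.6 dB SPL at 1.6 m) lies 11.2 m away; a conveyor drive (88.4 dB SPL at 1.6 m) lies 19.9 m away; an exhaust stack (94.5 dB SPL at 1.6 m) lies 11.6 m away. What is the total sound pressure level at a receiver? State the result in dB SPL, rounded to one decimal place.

77.8 dB SPL

First find each source's level at the receiver (point-source: −20·log₁₀(r/r_ref)), then combine on an intensity basis.
packaged HVAC unit: 78.6 − 20·log₁₀(11.2/1.6) = 78.6 − 16.90 = 61.70 dB SPL.
conveyor drive: 88.4 − 20·log₁₀(19.9/1.6) = 88.4 − 21.89 = 66.51 dB SPL.
exhaust stack: 94.5 − 20·log₁₀(11.6/1.6) = 94.5 − 17.21 = 77.29 dB SPL.
Σ 10^(L/10) = 5.957e+07 → L_total = 10·log₁₀(5.957e+07) = 77.75 dB SPL.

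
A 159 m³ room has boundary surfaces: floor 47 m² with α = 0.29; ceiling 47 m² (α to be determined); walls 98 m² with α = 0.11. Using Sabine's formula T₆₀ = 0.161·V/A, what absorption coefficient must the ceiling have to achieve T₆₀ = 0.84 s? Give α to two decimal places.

0.13

Required total absorption A = 0.161·159/0.84 = 30.48 m².
Absorption from the other surfaces = 47·0.29 + 98·0.11 = 24.41 m², so the ceiling must supply 6.07 m² over 47 m².
α = 6.07/47 = 0.129.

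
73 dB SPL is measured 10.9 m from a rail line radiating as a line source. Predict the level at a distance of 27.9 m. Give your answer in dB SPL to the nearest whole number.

For a line source, L₂ = L₁ − 10·log₁₀(r₂/r₁).
L₂ = 73 − 10·log₁₀(27.9/10.9) = 73 − 4.082 = 68.92 dB SPL.

69 dB SPL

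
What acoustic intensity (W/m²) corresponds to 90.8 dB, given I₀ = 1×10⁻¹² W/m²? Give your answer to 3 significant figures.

I/I₀ = 10^(90.8/10) = 1.202e+09, so I = 1.202e+09 × 10⁻¹² W/m².

0.00120 W/m²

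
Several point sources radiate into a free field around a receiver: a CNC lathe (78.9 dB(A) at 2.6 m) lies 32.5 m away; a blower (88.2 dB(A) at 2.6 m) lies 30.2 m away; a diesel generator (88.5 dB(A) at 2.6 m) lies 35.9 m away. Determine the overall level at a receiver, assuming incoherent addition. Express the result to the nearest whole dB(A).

70 dB(A)

Apply inverse-square spreading to bring every level to the receiver, then sum 10^(L/10).
CNC lathe: 78.9 − 20·log₁₀(32.5/2.6) = 78.9 − 21.94 = 56.96 dB(A).
blower: 88.2 − 20·log₁₀(30.2/2.6) = 88.2 − 21.30 = 66.90 dB(A).
diesel generator: 88.5 − 20·log₁₀(35.9/2.6) = 88.5 − 22.80 = 65.70 dB(A).
Σ 10^(L/10) = 9.107e+06 → L_total = 10·log₁₀(9.107e+06) = 69.59 dB(A).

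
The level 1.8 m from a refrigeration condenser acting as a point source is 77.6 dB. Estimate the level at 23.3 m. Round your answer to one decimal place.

For a point source, L₂ = L₁ − 20·log₁₀(r₂/r₁).
L₂ = 77.6 − 20·log₁₀(23.3/1.8) = 77.6 − 22.242 = 55.36 dB.

55.4 dB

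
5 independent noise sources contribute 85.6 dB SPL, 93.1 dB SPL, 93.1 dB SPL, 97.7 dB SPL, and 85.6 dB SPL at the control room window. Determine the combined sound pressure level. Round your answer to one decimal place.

100.3 dB SPL

Incoherent sources combine by intensity addition: L_total = 10·log₁₀(Σ 10^(L_i/10)).
Σ 10^(L/10) = 10^(85.6/10) + 10^(93.1/10) + 10^(93.1/10) + 10^(97.7/10) + 10^(85.6/10) = 1.070e+10.
L_total = 10·log₁₀(1.070e+10) = 100.29 dB SPL.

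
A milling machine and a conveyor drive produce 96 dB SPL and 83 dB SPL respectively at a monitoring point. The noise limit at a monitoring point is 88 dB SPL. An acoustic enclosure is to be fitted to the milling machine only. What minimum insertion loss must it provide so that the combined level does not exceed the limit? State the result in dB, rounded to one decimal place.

9.7 dB

Fixed contribution from the other source: Σ 10^(L/10) = 10^(83/10) = 1.995e+08 (83.00 dB SPL).
To meet 88 dB SPL overall, the treated milling machine may contribute at most 10^(88/10) − 1.995e+08 = 4.314e+08, i.e. 86.35 dB SPL.
Required insertion loss = 96 − 86.35 = 9.65 dB.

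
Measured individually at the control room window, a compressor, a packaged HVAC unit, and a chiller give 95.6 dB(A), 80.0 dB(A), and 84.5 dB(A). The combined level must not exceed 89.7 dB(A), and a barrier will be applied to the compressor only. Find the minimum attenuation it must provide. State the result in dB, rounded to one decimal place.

The untreated sources together contribute 10^(80.0/10) + 10^(84.5/10) = 3.818e+08, i.e. 85.82 dB(A).
To meet 89.7 dB(A) overall, the treated compressor may contribute at most 10^(89.7/10) − 3.818e+08 = 5.514e+08, i.e. 87.41 dB(A).
Required insertion loss = 95.6 − 87.41 = 8.19 dB.

8.2 dB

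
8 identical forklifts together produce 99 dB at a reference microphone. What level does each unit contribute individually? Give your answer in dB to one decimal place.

Dividing the total intensity by 8 lowers the level by 10·log₁₀ 8 = 9.031 dB: L₁ = 99 − 9.031.

90.0 dB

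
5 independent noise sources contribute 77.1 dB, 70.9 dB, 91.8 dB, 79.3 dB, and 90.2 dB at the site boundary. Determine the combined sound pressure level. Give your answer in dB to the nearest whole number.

For uncorrelated sources the intensities add, so convert each level to linear form, sum, and take 10·log₁₀ of the total.
Σ 10^(L/10) = 10^(77.1/10) + 10^(70.9/10) + 10^(91.8/10) + 10^(79.3/10) + 10^(90.2/10) = 2.709e+09.
L_total = 10·log₁₀(2.709e+09) = 94.33 dB.

94 dB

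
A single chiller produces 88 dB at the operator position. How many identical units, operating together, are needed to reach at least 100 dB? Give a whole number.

Need L₁ + 10·log₁₀ N ≥ 100, i.e. log₁₀ N ≥ 1.20.
N ≥ 10^(12.0/10) = 15.849, so N = 16.

16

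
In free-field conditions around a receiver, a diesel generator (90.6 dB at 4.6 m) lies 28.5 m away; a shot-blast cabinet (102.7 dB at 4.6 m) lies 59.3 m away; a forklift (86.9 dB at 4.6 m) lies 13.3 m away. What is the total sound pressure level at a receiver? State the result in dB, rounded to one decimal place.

83.0 dB

First find each source's level at the receiver (point-source: −20·log₁₀(r/r_ref)), then combine on an intensity basis.
diesel generator: 90.6 − 20·log₁₀(28.5/4.6) = 90.6 − 15.84 = 74.76 dB.
shot-blast cabinet: 102.7 − 20·log₁₀(59.3/4.6) = 102.7 − 22.21 = 80.49 dB.
forklift: 86.9 − 20·log₁₀(13.3/4.6) = 86.9 − 9.22 = 77.68 dB.
Σ 10^(L/10) = 2.005e+08 → L_total = 10·log₁₀(2.005e+08) = 83.02 dB.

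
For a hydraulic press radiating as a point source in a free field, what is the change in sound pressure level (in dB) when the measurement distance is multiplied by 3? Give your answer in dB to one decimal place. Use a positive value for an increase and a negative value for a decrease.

-9.5 dB

A point source loses 6 dB per doubling of distance; generally ΔL = −20·log₁₀(r₂/r₁).
ΔL = −20·log₁₀(3) = -9.54 dB.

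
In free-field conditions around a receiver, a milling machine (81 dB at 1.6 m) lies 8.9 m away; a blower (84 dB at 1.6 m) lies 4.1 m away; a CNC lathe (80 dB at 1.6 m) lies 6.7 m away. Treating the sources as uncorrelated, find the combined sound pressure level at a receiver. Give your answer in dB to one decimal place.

76.8 dB

First find each source's level at the receiver (point-source: −20·log₁₀(r/r_ref)), then combine on an intensity basis.
milling machine: 81 − 20·log₁₀(8.9/1.6) = 81 − 14.91 = 66.09 dB.
blower: 84 − 20·log₁₀(4.1/1.6) = 84 − 8.17 = 75.83 dB.
CNC lathe: 80 − 20·log₁₀(6.7/1.6) = 80 − 12.44 = 67.56 dB.
Σ 10^(L/10) = 4.803e+07 → L_total = 10·log₁₀(4.803e+07) = 76.81 dB.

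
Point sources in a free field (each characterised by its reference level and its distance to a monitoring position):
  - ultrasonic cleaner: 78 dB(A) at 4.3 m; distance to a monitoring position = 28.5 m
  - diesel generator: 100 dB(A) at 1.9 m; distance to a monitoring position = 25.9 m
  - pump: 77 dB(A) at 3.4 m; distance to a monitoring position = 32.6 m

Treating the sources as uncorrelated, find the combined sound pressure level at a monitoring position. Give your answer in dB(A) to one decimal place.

77.5 dB(A)

Propagate each source to the receiver with L = L_ref − 20·log₁₀(r/r_ref), then add intensities.
ultrasonic cleaner: 78 − 20·log₁₀(28.5/4.3) = 78 − 16.43 = 61.57 dB(A).
diesel generator: 100 − 20·log₁₀(25.9/1.9) = 100 − 22.69 = 77.31 dB(A).
pump: 77 − 20·log₁₀(32.6/3.4) = 77 − 19.63 = 57.37 dB(A).
Σ 10^(L/10) = 5.580e+07 → L_total = 10·log₁₀(5.580e+07) = 77.47 dB(A).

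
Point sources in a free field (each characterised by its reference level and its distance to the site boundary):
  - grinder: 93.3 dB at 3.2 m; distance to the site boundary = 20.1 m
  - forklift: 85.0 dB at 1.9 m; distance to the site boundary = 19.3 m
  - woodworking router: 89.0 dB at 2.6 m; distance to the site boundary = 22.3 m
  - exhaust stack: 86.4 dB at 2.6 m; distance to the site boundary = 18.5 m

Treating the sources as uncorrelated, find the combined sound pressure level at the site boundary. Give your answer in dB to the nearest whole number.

79 dB

Apply inverse-square spreading to bring every level to the receiver, then sum 10^(L/10).
grinder: 93.3 − 20·log₁₀(20.1/3.2) = 93.3 − 15.96 = 77.34 dB.
forklift: 85.0 − 20·log₁₀(19.3/1.9) = 85.0 − 20.14 = 64.86 dB.
woodworking router: 89.0 − 20·log₁₀(22.3/2.6) = 89.0 − 18.67 = 70.33 dB.
exhaust stack: 86.4 − 20·log₁₀(18.5/2.6) = 86.4 − 17.04 = 69.36 dB.
Σ 10^(L/10) = 7.667e+07 → L_total = 10·log₁₀(7.667e+07) = 78.85 dB.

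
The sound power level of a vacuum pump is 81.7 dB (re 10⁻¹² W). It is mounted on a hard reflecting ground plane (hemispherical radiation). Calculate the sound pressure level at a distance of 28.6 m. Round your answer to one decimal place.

44.6 dB

L_p = L_w − 10·log₁₀(2π·r²) with r = 28.6 m.
2π·r² = 5139 m², 10·log₁₀ of that is 37.109 dB.
L_p = 81.7 − 37.109 = 44.59 dB.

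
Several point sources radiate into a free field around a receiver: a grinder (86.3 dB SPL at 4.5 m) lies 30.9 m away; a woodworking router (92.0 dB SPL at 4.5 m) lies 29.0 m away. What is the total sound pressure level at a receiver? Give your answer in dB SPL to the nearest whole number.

Apply inverse-square spreading to bring every level to the receiver, then sum 10^(L/10).
grinder: 86.3 − 20·log₁₀(30.9/4.5) = 86.3 − 16.73 = 69.57 dB SPL.
woodworking router: 92.0 − 20·log₁₀(29.0/4.5) = 92.0 − 16.18 = 75.82 dB SPL.
Σ 10^(L/10) = 4.721e+07 → L_total = 10·log₁₀(4.721e+07) = 76.74 dB SPL.

77 dB SPL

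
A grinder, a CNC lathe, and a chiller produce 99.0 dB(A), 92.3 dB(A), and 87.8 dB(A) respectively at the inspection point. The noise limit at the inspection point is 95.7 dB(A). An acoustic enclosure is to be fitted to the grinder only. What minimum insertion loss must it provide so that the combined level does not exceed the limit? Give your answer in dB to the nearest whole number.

Fixed contribution from the other sources: Σ 10^(L/10) = 10^(92.3/10) + 10^(87.8/10) = 2.301e+09 (93.62 dB(A)).
To meet 95.7 dB(A) overall, the treated grinder may contribute at most 10^(95.7/10) − 2.301e+09 = 1.415e+09, i.e. 91.51 dB(A).
So the grinder must be reduced from 99.0 to 91.51 dB(A): IL = 7.49 dB.

7 dB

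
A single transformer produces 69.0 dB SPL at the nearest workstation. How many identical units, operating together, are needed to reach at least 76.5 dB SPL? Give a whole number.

Need L₁ + 10·log₁₀ N ≥ 76.5, i.e. log₁₀ N ≥ 0.75.
N ≥ 10^(7.5/10) = 5.623, so N = 6.

6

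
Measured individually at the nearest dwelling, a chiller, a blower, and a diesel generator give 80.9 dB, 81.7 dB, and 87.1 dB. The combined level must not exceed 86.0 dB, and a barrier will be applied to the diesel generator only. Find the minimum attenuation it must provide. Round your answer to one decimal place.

6.1 dB

The untreated sources together contribute 10^(80.9/10) + 10^(81.7/10) = 2.709e+08, i.e. 84.33 dB.
To meet 86.0 dB overall, the treated diesel generator may contribute at most 10^(86.0/10) − 2.709e+08 = 1.272e+08, i.e. 81.04 dB.
So the diesel generator must be reduced from 87.1 to 81.04 dB: IL = 6.06 dB.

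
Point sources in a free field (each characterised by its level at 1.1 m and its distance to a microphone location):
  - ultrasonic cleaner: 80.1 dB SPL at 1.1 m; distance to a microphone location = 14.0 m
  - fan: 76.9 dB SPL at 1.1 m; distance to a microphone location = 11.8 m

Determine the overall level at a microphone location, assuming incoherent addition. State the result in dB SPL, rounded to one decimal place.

Apply inverse-square spreading to bring every level to the receiver, then sum 10^(L/10).
ultrasonic cleaner: 80.1 − 20·log₁₀(14.0/1.1) = 80.1 − 22.09 = 58.01 dB SPL.
fan: 76.9 − 20·log₁₀(11.8/1.1) = 76.9 − 20.61 = 56.29 dB SPL.
Σ 10^(L/10) = 1.057e+06 → L_total = 10·log₁₀(1.057e+06) = 60.24 dB SPL.

60.2 dB SPL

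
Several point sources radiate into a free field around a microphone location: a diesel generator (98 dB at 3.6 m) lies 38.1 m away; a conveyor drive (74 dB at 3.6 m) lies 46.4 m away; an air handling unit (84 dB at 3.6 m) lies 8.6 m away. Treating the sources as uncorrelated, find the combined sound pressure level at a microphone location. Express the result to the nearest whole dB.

80 dB

Apply inverse-square spreading to bring every level to the receiver, then sum 10^(L/10).
diesel generator: 98 − 20·log₁₀(38.1/3.6) = 98 − 20.49 = 77.51 dB.
conveyor drive: 74 − 20·log₁₀(46.4/3.6) = 74 − 22.20 = 51.80 dB.
air handling unit: 84 − 20·log₁₀(8.6/3.6) = 84 − 7.56 = 76.44 dB.
Σ 10^(L/10) = 1.005e+08 → L_total = 10·log₁₀(1.005e+08) = 80.02 dB.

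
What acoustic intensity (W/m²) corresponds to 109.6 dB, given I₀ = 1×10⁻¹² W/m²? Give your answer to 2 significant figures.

I = I₀·10^(L/10) = 10⁻¹² × 10^(109.6/10) = 10^(-1.040).

0.091 W/m²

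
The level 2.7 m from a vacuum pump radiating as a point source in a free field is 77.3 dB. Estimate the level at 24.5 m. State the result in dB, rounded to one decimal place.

58.1 dB

Point-source attenuation: ΔL = 20·log₁₀(r₂/r₁) = 20·log₁₀(24.5/2.7) = 19.156 dB.
L₂ = 77.3 − 20·log₁₀(24.5/2.7) = 77.3 − 19.156 = 58.14 dB.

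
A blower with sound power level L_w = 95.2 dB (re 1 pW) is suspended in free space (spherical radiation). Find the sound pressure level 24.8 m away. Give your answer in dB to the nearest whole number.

56 dB

L_p = L_w − 10·log₁₀(4π·r²) with r = 24.8 m.
4π·r² = 7729 m², 10·log₁₀ of that is 38.881 dB.
L_p = 95.2 − 38.881 = 56.32 dB.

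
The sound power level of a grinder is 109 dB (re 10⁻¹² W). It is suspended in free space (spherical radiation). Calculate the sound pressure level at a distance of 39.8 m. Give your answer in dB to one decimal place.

The power spreads over a sphere of area 4π·r², so L_p = L_w − 10·log₁₀(4π·r²).
4π·r² = 1.991e+04 m², 10·log₁₀ of that is 42.990 dB.
L_p = 109 − 42.990 = 66.01 dB.

66.0 dB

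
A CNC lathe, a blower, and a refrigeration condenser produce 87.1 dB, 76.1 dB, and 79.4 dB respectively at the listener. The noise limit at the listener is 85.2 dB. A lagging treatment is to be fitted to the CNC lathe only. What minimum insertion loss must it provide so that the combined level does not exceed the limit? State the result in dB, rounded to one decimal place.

4.0 dB

Everything except the CNC lathe sums to 10^(76.1/10) + 10^(79.4/10) = 1.278e+08 in linear terms, 81.07 dB.
The limit corresponds to 10^(85.2/10) = 3.311e+08; subtracting the fixed part leaves 2.033e+08 for the CNC lathe, i.e. 83.08 dB.
Required insertion loss = 87.1 − 83.08 = 4.02 dB.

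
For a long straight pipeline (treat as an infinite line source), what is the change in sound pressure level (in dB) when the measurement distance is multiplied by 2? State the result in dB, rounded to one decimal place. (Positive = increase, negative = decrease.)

Line-source spreading: ΔL = −10·log₁₀(r₂/r₁).
ΔL = −10·log₁₀(2) = -3.01 dB.

-3.0 dB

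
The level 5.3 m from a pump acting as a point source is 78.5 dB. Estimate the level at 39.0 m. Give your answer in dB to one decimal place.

Point-source attenuation: ΔL = 20·log₁₀(r₂/r₁) = 20·log₁₀(39.0/5.3) = 17.336 dB.
L₂ = 78.5 − 20·log₁₀(39.0/5.3) = 78.5 − 17.336 = 61.16 dB.

61.2 dB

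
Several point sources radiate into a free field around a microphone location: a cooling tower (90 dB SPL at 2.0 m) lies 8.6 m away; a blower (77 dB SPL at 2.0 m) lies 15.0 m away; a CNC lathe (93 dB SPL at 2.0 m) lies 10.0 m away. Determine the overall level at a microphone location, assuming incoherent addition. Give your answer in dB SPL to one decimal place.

81.3 dB SPL

First find each source's level at the receiver (point-source: −20·log₁₀(r/r_ref)), then combine on an intensity basis.
cooling tower: 90 − 20·log₁₀(8.6/2.0) = 90 − 12.67 = 77.33 dB SPL.
blower: 77 − 20·log₁₀(15.0/2.0) = 77 − 17.50 = 59.50 dB SPL.
CNC lathe: 93 − 20·log₁₀(10.0/2.0) = 93 − 13.98 = 79.02 dB SPL.
Σ 10^(L/10) = 1.348e+08 → L_total = 10·log₁₀(1.348e+08) = 81.30 dB SPL.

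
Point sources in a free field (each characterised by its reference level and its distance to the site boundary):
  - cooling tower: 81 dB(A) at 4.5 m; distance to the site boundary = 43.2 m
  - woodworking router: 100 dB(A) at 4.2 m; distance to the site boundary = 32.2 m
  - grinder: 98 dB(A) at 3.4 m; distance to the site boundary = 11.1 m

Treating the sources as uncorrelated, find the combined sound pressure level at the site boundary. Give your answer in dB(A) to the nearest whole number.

89 dB(A)

Apply inverse-square spreading to bring every level to the receiver, then sum 10^(L/10).
cooling tower: 81 − 20·log₁₀(43.2/4.5) = 81 − 19.65 = 61.35 dB(A).
woodworking router: 100 − 20·log₁₀(32.2/4.2) = 100 − 17.69 = 82.31 dB(A).
grinder: 98 − 20·log₁₀(11.1/3.4) = 98 − 10.28 = 87.72 dB(A).
Σ 10^(L/10) = 7.635e+08 → L_total = 10·log₁₀(7.635e+08) = 88.83 dB(A).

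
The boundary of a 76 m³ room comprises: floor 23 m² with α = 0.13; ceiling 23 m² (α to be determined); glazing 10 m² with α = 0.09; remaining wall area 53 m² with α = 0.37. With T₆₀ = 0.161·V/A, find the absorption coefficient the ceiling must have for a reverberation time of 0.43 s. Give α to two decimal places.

0.22

A = 0.161·V/T₆₀ = 0.161·76/0.43 = 28.46 m² sabins.
Absorption from the other surfaces = 23·0.13 + 10·0.09 + 53·0.37 = 23.50 m², so the ceiling must supply 4.96 m² over 23 m².
α = 4.96/23 = 0.215.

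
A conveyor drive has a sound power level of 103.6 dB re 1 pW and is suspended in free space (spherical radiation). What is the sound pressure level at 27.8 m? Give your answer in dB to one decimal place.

63.7 dB

L_p = L_w − 10·log₁₀(4π·r²) with r = 27.8 m.
4π·r² = 9712 m², 10·log₁₀ of that is 39.873 dB.
L_p = 103.6 − 39.873 = 63.73 dB.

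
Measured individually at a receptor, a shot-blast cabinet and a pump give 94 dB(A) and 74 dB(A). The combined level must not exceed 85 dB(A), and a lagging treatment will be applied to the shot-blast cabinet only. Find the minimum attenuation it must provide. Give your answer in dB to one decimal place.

9.4 dB

The untreated sources together contribute 10^(74/10) = 2.512e+07, i.e. 74.00 dB(A).
To meet 85 dB(A) overall, the treated shot-blast cabinet may contribute at most 10^(85/10) − 2.512e+07 = 2.911e+08, i.e. 84.64 dB(A).
Required insertion loss = 94 − 84.64 = 9.36 dB.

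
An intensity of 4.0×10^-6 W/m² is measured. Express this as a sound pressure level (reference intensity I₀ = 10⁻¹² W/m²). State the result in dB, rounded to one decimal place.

L = 10·log₁₀(I/I₀) = 10·log₁₀(4.0×10^-6/10⁻¹²) = 10·log₁₀(4.0×10^6).
L = 10·(0.6021 + 6) = 66.02 dB.

66.0 dB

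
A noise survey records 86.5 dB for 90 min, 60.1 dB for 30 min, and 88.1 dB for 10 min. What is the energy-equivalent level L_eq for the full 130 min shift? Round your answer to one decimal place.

Weight each interval's intensity by its duration and average over T = 130 min:
Σ tᵢ·10^(Lᵢ/10) = 90·10^(86.5/10) + 30·10^(60.1/10) + 10·10^(88.1/10) = 4.669e+10.
L_eq = 10·log₁₀(4.669e+10/130) = 85.55 dB.

85.6 dB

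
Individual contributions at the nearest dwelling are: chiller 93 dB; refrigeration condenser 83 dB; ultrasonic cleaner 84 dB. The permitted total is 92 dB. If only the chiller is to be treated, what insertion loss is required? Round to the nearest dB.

2 dB

Everything except the chiller sums to 10^(83/10) + 10^(84/10) = 4.507e+08 in linear terms, 86.54 dB.
To meet 92 dB overall, the treated chiller may contribute at most 10^(92/10) − 4.507e+08 = 1.134e+09, i.e. 90.55 dB.
So the chiller must be reduced from 93 to 90.55 dB: IL = 2.45 dB.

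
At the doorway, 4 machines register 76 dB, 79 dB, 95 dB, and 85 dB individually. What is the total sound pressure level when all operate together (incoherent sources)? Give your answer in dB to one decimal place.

Incoherent sources combine by intensity addition: L_total = 10·log₁₀(Σ 10^(L_i/10)).
Σ 10^(L/10) = 10^(76/10) + 10^(79/10) + 10^(95/10) + 10^(85/10) = 3.598e+09.
L_total = 10·log₁₀(3.598e+09) = 95.56 dB.

95.6 dB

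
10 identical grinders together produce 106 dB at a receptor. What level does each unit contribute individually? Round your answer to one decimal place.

96.0 dB

10 equal contributions raise the level by 10·log₁₀ 10 = 10.000 dB, so each unit alone gives 106 − 10.000.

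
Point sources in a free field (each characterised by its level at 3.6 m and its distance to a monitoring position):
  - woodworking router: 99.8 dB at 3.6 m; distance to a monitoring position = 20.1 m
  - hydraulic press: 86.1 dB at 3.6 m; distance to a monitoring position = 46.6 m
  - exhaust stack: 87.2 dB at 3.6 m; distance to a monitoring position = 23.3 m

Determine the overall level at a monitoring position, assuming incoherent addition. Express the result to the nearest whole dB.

Apply inverse-square spreading to bring every level to the receiver, then sum 10^(L/10).
woodworking router: 99.8 − 20·log₁₀(20.1/3.6) = 99.8 − 14.94 = 84.86 dB.
hydraulic press: 86.1 − 20·log₁₀(46.6/3.6) = 86.1 − 22.24 = 63.86 dB.
exhaust stack: 87.2 − 20·log₁₀(23.3/3.6) = 87.2 − 16.22 = 70.98 dB.
Σ 10^(L/10) = 3.213e+08 → L_total = 10·log₁₀(3.213e+08) = 85.07 dB.

85 dB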